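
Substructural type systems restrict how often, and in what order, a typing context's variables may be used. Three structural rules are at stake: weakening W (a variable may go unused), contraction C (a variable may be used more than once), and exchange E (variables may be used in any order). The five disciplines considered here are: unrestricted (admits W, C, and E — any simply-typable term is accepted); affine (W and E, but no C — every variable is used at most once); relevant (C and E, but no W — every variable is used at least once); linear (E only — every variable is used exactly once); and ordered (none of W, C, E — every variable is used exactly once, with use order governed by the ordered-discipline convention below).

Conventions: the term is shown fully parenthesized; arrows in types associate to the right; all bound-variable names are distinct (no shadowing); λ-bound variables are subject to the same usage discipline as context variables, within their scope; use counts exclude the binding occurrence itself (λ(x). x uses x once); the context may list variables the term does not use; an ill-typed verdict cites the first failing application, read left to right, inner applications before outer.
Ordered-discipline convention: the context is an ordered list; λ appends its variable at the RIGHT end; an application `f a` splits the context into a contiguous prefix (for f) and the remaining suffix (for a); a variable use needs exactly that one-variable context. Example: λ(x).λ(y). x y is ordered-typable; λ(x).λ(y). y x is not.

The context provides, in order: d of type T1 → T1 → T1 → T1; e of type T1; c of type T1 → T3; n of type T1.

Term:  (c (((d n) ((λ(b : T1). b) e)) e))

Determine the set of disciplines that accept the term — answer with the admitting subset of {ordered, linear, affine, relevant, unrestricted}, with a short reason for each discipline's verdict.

accepted by: relevant, unrestricted
use counts: d ×1, e ×2, c ×1, n ×1, b [bound] ×1
order of uses: c, d, n, b, e, e
typing: ✓ — T3
ordered ✗ (needs contraction — e ×2)
linear ✗ (needs contraction — e ×2)
affine ✗ (needs contraction — e ×2)
relevant ✓ (at least one use each (d, e, c, n, b))
unrestricted ✓ (simply typable at T3; W, C, E all held)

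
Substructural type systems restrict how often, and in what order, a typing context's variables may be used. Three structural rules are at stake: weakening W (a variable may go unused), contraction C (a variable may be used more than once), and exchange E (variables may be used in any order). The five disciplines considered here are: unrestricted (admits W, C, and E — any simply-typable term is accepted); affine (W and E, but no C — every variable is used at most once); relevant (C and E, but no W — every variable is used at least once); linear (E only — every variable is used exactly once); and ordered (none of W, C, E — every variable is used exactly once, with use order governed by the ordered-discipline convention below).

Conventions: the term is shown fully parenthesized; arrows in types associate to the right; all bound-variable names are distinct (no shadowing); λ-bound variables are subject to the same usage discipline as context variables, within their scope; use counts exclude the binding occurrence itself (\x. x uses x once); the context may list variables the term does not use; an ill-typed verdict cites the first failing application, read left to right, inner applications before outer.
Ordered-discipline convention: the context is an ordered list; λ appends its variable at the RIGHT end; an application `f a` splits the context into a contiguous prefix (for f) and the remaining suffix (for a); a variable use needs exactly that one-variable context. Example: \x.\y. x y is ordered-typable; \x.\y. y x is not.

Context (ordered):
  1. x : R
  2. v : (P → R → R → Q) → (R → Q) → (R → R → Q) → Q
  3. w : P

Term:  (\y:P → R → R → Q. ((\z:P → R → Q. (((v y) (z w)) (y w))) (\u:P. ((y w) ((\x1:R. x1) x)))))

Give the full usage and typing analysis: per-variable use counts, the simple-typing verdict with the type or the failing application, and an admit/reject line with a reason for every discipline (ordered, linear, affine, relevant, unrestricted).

use counts: x: 1×, v: 1×, w: 3×, y (λ-bound): 3×, z (λ-bound): 1×, u (λ-bound): 0×, x1 (λ-bound): 1×
order of uses: v, y, z, w, y, w, y, w, x1, x
typing: well-typed at (P → R → R → Q) → Q
ordered: ✗ — w ×3, y ×3 used more than once (contraction); u left unused
linear: ✗ — w ×3, y ×3 used more than once (contraction); u left unused
affine: ✗ — w ×3, y ×3 used more than once (contraction)
relevant: ✗ — u left unused
unrestricted: ✓ — typability at (P → R → R → Q) → Q is all that's needed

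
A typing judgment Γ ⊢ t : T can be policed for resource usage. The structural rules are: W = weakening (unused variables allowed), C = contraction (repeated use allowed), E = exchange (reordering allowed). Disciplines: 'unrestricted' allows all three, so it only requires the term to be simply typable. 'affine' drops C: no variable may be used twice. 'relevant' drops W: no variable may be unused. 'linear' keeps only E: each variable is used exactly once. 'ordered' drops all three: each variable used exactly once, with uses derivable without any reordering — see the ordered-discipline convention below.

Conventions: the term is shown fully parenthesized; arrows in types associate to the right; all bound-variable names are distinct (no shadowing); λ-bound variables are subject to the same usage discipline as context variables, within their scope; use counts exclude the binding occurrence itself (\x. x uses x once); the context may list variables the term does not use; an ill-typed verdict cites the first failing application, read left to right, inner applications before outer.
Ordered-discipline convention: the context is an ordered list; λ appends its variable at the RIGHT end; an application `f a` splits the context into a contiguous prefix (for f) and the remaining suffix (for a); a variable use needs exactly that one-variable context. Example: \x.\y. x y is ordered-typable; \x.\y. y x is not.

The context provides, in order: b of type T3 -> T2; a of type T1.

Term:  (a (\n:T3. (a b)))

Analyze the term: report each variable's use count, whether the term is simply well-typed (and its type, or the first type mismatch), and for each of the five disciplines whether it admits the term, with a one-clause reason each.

counts: b ×1; a ×2; n (bound) ×0
left-to-right use order: a, a, b
typing: ill-typed: non-arrow in function slot: T1
ordered: ✗ — the type mismatch rejects it
linear: ✗ — not simply typable
affine: ✗ — fails simple typing
relevant: ✗ — a type mismatch blocks all five
unrestricted: ✗ — the type mismatch rejects it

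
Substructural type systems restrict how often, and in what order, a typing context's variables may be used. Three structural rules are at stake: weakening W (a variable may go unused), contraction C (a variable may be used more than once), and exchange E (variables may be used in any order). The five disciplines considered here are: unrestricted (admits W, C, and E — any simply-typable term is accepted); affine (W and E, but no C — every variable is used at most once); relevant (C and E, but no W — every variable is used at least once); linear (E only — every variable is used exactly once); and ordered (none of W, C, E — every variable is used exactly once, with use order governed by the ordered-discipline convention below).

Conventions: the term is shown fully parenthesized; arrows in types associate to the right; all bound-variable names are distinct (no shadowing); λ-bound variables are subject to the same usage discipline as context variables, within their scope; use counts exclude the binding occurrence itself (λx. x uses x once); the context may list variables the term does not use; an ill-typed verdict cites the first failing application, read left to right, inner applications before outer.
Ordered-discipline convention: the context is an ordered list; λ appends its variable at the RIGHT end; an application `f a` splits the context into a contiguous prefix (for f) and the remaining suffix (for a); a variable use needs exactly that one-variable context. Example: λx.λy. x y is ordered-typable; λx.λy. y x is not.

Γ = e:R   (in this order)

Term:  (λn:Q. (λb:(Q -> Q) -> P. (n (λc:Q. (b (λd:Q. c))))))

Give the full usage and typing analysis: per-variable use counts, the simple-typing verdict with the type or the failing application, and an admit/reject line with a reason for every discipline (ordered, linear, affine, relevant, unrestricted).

variable uses: e ×0; n (bound) ×1; b (bound) ×1; c (bound) ×1; d (bound) ×0
left-to-right use order: n, b, c
typing: ill-typed: non-arrow in function slot: Q
ordered: ✗, not simply typable
linear: ✗, fails simple typing
affine: ✗, a type mismatch blocks all five
relevant: ✗, the type mismatch rejects it
unrestricted: ✗, not simply typable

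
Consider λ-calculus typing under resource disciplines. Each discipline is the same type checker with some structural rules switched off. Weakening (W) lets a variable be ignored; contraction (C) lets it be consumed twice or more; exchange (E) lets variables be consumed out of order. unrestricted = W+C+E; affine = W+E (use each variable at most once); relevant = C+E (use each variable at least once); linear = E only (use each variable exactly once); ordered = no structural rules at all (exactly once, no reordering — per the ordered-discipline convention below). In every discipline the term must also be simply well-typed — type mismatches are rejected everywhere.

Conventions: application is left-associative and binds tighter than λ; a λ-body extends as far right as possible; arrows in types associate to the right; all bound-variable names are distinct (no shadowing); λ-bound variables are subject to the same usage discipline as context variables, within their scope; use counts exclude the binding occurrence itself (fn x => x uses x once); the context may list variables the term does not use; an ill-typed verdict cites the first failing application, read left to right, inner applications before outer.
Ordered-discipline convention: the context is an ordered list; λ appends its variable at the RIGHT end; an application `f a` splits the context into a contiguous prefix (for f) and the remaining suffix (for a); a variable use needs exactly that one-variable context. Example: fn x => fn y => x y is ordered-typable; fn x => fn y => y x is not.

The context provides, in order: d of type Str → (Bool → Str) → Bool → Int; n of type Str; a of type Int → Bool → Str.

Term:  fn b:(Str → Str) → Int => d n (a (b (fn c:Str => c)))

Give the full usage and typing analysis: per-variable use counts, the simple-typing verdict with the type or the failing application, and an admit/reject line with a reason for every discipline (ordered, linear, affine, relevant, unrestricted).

use counts: d: 1, n: 1, a: 1, b (λ-bound): 1, c (λ-bound): 1
use order (left to right): d, n, a, b, c
typing: the term checks, with type ((Str → Str) → Int) → Bool → Int
ordered ✓ (one use each (d, n, a, b, c); ordered split holds)
linear ✓ (each of d, n, a, b, c used exactly once)
affine ✓ (none of d, n, a, b, c used more than once)
relevant ✓ (none of d, n, a, b, c goes unused)
unrestricted ✓ (well-typed at ((Str → Str) → Int) → Bool → Int; no restrictions here)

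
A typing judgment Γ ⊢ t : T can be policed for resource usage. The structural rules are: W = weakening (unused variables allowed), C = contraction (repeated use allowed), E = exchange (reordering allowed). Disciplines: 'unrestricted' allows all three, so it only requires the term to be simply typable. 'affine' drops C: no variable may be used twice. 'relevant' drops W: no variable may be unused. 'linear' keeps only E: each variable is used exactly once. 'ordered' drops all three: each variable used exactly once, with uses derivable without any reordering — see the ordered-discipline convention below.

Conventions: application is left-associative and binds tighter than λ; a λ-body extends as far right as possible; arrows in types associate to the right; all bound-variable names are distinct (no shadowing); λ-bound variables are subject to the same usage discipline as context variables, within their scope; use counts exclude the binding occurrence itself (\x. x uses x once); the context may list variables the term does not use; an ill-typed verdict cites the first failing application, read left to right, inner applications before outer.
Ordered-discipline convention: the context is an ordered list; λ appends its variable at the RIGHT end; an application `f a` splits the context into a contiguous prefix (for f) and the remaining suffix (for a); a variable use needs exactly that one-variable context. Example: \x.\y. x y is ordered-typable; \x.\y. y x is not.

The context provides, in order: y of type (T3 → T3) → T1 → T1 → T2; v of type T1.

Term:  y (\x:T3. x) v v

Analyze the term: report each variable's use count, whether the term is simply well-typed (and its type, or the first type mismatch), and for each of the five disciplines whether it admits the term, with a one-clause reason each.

use counts: y: 1×, v: 2×, x [bound]: 1×
order of uses: y, x, v, v
typing: well-typed at T2
ordered ✗ (needs contraction — v ×2)
linear ✗ (needs contraction — v ×2)
affine ✗ (needs contraction — v ×2)
relevant ✓ (at least one use each (y, v, x))
unrestricted ✓ (type-checks (T2) and nothing is barred)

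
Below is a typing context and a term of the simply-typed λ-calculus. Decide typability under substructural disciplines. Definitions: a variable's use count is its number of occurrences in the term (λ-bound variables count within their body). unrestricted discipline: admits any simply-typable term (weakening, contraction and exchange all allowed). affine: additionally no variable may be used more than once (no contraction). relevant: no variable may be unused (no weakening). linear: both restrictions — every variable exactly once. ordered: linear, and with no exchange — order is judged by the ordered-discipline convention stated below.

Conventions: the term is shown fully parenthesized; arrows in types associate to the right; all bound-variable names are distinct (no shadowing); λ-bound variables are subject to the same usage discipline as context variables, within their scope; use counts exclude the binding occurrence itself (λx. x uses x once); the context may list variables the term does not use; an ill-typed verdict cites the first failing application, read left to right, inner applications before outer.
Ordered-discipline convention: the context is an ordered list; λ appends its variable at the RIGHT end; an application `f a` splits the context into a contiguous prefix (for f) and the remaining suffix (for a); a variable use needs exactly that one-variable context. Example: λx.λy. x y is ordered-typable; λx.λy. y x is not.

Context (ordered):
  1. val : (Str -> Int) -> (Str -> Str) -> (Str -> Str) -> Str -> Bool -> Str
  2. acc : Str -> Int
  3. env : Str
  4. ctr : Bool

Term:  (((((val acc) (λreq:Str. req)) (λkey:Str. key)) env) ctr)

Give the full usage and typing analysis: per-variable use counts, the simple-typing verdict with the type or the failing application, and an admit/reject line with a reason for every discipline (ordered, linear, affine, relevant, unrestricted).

variable uses: val: 1×, acc: 1×, env: 1×, ctr: 1×, req (λ-bound): 1×, key (λ-bound): 1×
order of uses: val, acc, req, key, env, ctr
typing: well-typed at Str
ordered ✓ (val, acc, env, ctr, req, key once each; derivable with no W/C/E)
linear ✓ (exactly-once usage across val, acc, env, ctr, req, key)
affine ✓ (no duplicate uses among val, acc, env, ctr, req, key)
relevant ✓ (val, acc, env, ctr, req, key: all used, weakening unneeded)
unrestricted ✓ (simply typable at Str; W, C, E all held)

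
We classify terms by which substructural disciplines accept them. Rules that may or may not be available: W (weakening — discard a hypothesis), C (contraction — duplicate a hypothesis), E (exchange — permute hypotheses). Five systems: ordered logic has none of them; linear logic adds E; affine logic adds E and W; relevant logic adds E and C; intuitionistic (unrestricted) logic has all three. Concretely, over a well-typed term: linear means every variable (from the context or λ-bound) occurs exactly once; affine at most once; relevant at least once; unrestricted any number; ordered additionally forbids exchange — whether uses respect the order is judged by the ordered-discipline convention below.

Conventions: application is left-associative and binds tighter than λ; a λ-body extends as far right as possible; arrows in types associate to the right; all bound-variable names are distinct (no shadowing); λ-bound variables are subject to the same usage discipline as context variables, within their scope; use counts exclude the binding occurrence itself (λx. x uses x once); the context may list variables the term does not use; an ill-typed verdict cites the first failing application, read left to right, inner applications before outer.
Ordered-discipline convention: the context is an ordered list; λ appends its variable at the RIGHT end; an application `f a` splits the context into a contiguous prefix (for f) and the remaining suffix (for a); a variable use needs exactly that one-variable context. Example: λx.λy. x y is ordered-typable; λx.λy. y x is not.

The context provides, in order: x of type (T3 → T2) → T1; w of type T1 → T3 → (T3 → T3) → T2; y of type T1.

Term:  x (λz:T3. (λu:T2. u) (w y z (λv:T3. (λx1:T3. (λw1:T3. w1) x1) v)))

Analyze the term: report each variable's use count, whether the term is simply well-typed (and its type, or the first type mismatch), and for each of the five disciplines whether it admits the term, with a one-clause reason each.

variable uses: x ×1, w ×1, y ×1, z [bound] ×1, u [bound] ×1, v [bound] ×1, x1 [bound] ×1, w1 [bound] ×1
uses in reading order: x, u, w, y, z, w1, x1, v
typing: well-typed at T1
ordered ✓ (x, w, y, z, u, v, x1, w1 once each; derivable with no W/C/E)
linear ✓ (single use per variable (x, w, y, z, u, v, x1, w1))
affine ✓ (none of x, w, y, z, u, v, x1, w1 used more than once)
relevant ✓ (every one of x, w, y, z, u, v, x1, w1 appears)
unrestricted ✓ (simply typable at T1; W, C, E all held)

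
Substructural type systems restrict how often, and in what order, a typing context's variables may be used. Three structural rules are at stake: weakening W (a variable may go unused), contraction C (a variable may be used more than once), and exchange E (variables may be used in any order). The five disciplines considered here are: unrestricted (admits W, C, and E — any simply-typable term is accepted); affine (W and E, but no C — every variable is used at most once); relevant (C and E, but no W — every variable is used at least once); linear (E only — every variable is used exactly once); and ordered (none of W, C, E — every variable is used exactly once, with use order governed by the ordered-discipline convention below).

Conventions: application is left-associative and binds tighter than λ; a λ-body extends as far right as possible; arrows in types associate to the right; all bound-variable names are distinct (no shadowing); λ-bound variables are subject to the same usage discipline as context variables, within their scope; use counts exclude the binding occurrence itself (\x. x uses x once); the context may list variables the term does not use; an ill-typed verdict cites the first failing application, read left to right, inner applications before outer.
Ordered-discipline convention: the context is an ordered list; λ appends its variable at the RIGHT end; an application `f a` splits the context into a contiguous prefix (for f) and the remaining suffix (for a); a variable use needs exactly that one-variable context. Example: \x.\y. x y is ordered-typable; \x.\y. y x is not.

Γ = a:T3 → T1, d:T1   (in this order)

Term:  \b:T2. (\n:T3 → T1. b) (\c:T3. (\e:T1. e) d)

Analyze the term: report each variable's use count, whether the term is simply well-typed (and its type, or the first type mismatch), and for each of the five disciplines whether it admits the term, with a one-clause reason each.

counts: a ×0; d ×1; b [bound] ×1; n [bound] ×0; c [bound] ×0; e [bound] ×1
uses in reading order: b, e, d
typing: well-typed — term : T2 → T2
ordered ✗ (unused: a, n, c — weakening required)
linear ✗ (unused: a, n, c — weakening required)
affine ✓ (no duplicate uses among a, d, b, n, c, e)
relevant ✗ (unused: a, n, c — weakening required)
unrestricted ✓ (type-checks (T2 → T2) and nothing is barred)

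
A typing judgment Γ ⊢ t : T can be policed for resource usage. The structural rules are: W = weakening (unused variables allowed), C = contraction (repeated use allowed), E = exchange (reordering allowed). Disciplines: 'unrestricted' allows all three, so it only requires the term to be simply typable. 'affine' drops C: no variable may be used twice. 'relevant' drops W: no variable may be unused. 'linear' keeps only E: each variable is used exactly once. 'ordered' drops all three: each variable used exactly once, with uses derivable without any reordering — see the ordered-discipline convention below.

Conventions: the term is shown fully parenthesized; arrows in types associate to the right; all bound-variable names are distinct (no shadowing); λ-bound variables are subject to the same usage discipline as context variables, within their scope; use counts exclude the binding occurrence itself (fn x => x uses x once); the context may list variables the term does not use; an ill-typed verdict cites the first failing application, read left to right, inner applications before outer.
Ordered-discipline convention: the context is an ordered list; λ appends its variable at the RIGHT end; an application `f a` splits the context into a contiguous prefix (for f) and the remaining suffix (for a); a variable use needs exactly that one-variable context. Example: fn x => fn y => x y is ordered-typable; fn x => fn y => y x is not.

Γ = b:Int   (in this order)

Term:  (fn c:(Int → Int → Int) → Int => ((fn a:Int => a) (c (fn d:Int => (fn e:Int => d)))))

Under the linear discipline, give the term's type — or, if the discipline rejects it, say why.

not well-typed under linear — needs weakening: b, e unused
usage: b: 0×, c [bound]: 1×, a [bound]: 1×, d [bound]: 1×, e [bound]: 0×
uses in reading order: a, c, d
typing: the term checks, with type ((Int → Int → Int) → Int) → Int
summary: ordered ✗ | linear ✗ | affine ✓ | relevant ✗ | unrestricted ✓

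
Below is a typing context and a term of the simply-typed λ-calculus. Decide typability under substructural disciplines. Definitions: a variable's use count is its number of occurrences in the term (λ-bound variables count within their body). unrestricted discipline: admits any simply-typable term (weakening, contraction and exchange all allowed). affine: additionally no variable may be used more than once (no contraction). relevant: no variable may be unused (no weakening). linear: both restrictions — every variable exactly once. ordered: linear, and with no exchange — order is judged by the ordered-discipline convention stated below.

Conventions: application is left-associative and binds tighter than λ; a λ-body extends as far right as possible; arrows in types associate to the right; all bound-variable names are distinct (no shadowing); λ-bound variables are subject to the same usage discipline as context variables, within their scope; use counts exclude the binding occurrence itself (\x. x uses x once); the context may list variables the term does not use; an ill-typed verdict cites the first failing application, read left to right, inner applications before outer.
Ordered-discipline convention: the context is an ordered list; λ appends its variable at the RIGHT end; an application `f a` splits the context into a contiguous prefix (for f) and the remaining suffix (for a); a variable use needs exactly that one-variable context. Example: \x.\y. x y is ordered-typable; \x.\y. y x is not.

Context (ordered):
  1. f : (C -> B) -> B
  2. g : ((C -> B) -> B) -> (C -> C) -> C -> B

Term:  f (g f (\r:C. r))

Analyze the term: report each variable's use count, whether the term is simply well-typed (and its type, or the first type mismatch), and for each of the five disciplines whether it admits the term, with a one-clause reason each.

usage: f: 2; g: 1; r (λ-bound): 1
use order (left to right): f, g, f, r
typing: ✓ — B
ordered ✗ (uses contraction: f ×2)
linear ✗ (uses contraction: f ×2)
affine ✗ (uses contraction: f ×2)
relevant ✓ (none of f, g, r goes unused)
unrestricted ✓ (type-checks (B) and nothing is barred)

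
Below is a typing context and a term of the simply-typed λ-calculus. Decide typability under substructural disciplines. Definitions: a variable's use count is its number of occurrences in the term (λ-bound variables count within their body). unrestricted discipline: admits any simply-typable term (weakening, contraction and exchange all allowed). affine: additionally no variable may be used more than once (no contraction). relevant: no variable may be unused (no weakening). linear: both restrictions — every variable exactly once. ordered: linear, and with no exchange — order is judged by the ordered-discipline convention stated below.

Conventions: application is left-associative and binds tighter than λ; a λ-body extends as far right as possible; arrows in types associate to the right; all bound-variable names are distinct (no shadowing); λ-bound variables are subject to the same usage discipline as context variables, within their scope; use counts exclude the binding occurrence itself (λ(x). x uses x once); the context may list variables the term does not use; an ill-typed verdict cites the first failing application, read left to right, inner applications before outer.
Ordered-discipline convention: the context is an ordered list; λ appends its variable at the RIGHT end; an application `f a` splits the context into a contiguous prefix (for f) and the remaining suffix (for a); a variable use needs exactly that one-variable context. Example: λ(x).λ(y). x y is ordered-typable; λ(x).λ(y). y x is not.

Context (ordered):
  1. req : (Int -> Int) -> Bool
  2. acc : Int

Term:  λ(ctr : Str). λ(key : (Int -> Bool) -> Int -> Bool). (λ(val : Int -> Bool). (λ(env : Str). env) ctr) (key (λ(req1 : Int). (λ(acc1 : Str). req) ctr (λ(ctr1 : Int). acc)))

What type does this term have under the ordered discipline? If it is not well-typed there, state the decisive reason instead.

not well-typed under ordered — uses contraction: ctr ×2; val, req1, acc1, ctr1 never used (weakening)
use counts: req ×1, acc ×1, ctr (bound) ×2, key (bound) ×1, val (bound) ×0, env (bound) ×1, req1 (bound) ×0, acc1 (bound) ×0, ctr1 (bound) ×0
order of uses: env, ctr, key, req, ctr, acc
typing: well-typed — term : Str -> ((Int -> Bool) -> Int -> Bool) -> Str
per-discipline verdicts: ordered ✗; linear ✗; affine ✗; relevant ✗; unrestricted ✓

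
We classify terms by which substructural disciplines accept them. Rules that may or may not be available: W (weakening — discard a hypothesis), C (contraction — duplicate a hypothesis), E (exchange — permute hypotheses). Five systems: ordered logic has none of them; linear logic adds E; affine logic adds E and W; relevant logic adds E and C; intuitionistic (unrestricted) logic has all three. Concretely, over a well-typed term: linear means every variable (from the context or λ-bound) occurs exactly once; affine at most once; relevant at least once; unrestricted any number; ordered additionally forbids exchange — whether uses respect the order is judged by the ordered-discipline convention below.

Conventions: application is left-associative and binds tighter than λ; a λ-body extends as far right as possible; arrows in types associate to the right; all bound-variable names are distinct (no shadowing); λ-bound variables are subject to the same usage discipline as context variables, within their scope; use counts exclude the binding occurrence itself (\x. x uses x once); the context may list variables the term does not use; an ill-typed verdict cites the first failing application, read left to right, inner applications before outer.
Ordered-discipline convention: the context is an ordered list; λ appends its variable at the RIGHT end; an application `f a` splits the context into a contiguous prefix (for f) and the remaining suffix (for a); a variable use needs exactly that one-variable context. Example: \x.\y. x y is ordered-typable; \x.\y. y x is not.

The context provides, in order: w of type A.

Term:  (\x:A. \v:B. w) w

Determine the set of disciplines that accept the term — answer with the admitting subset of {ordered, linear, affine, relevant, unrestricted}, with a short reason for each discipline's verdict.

admitted in: unrestricted
usage: w: 2×, x [bound]: 0×, v [bound]: 0×
use order (left to right): w, w
typing: well-typed at B → A
ordered ✗ (repeated use of w ×2; x, v never used (weakening))
linear ✗ (repeated use of w ×2; x, v never used (weakening))
affine ✗ (repeated use of w ×2)
relevant ✗ (x, v never used (weakening))
unrestricted ✓ (typability at B → A is all that's needed)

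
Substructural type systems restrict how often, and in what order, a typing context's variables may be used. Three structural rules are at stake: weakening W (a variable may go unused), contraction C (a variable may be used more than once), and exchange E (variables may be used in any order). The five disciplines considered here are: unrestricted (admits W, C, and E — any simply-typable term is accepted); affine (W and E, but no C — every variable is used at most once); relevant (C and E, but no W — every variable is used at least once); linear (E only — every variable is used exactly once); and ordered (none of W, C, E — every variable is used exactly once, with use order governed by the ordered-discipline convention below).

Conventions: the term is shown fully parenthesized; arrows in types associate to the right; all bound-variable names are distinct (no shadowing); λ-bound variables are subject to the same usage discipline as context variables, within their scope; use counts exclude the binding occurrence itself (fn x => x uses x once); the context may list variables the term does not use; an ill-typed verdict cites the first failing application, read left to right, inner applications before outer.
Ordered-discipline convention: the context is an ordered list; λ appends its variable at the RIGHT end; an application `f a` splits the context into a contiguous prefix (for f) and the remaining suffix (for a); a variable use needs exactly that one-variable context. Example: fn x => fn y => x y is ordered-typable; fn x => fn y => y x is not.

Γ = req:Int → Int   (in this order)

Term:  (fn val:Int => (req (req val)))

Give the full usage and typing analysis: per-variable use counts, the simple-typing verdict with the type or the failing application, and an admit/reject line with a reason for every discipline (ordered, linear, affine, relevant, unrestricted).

usage: req: 2×; val (λ-bound): 1×
left-to-right use order: req, req, val
typing: ✓ — Int → Int
ordered: ✗, needs contraction — req ×2
linear: ✗, needs contraction — req ×2
affine: ✗, needs contraction — req ×2
relevant: ✓, req, val: all used, weakening unneeded
unrestricted: ✓, typability at Int → Int is all that's needed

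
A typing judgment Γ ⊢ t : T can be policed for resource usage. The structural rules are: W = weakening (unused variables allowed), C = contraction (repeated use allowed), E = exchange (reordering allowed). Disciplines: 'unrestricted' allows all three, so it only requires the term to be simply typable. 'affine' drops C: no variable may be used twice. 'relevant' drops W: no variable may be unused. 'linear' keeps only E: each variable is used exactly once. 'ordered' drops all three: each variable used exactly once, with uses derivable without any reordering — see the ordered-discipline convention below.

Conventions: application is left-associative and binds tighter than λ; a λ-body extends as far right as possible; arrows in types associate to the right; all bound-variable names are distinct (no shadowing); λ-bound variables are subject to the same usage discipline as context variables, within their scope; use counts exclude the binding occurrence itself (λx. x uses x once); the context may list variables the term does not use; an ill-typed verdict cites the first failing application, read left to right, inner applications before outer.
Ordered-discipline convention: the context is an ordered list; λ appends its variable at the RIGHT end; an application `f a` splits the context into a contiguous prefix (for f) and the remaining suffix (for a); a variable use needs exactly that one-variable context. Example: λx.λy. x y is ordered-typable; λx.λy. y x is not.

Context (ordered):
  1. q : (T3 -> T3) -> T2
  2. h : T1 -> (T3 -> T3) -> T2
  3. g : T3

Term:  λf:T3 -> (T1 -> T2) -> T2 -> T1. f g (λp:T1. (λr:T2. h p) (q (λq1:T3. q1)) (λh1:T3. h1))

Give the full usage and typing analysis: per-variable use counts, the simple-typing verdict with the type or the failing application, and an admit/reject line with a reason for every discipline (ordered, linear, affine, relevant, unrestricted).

use counts: q=1; h=1; g=1; f (bound)=1; p (bound)=1; r (bound)=0; q1 (bound)=1; h1 (bound)=1
uses in reading order: f, g, h, p, q, q1, h1
typing: well-typed — term : (T3 -> (T1 -> T2) -> T2 -> T1) -> T2 -> T1
ordered ✗ (r never used (weakening))
linear ✗ (r never used (weakening))
affine ✓ (none of q, h, g, f, p, r, q1, h1 used more than once)
relevant ✗ (r never used (weakening))
unrestricted ✓ (simply typable at (T3 -> (T1 -> T2) -> T2 -> T1) -> T2 -> T1; W, C, E all held)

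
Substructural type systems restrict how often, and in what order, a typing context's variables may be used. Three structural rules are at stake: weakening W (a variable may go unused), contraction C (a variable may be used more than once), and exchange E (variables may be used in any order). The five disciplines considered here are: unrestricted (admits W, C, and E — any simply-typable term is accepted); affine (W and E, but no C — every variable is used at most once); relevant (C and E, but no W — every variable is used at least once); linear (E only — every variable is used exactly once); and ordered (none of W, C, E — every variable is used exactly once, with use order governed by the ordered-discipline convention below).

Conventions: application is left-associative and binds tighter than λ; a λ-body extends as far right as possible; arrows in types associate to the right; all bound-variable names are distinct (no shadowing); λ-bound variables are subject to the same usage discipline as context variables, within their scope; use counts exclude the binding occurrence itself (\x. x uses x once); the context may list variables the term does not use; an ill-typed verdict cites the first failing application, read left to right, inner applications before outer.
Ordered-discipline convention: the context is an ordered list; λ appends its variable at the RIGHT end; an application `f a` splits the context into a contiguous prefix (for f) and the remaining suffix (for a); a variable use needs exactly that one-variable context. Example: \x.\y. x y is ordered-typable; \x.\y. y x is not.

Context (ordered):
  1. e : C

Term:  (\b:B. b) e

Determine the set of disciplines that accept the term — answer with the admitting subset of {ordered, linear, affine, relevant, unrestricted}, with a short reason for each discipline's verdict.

admitted by: none
use counts: e: 1×, b [bound]: 1×
left-to-right use order: b, e
typing: ill-typed: an argument C mismatches the expected B
ordered: ✗, a type mismatch blocks all five
linear: ✗, the type mismatch rejects it
affine: ✗, not simply typable
relevant: ✗, fails simple typing
unrestricted: ✗, a type mismatch blocks all five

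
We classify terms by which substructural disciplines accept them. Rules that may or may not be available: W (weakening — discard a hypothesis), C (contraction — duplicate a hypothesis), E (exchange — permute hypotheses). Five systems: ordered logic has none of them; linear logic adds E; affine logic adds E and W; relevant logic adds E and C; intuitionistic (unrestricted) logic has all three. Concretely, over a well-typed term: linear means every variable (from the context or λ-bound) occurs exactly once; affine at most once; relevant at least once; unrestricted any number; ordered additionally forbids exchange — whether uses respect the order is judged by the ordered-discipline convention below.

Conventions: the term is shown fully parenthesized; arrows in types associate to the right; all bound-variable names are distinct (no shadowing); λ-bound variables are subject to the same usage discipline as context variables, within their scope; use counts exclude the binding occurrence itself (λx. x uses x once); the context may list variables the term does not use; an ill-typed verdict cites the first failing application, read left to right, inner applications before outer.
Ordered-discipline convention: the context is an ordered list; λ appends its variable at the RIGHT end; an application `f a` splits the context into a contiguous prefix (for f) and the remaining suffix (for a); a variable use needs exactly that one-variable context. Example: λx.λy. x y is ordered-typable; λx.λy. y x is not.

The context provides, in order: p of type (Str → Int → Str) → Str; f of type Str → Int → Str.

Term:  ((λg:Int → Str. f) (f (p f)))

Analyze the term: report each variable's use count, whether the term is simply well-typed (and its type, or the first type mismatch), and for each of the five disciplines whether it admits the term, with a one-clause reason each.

variable uses: p: 1, f: 3, g (λ-bound): 0
uses in reading order: f, f, p, f
typing: ✓ — Str → Int → Str
ordered: ✗, repeated use of f ×3; g left unused
linear: ✗, repeated use of f ×3; g left unused
affine: ✗, repeated use of f ×3
relevant: ✗, g left unused
unrestricted: ✓, typability at Str → Int → Str is all that's needed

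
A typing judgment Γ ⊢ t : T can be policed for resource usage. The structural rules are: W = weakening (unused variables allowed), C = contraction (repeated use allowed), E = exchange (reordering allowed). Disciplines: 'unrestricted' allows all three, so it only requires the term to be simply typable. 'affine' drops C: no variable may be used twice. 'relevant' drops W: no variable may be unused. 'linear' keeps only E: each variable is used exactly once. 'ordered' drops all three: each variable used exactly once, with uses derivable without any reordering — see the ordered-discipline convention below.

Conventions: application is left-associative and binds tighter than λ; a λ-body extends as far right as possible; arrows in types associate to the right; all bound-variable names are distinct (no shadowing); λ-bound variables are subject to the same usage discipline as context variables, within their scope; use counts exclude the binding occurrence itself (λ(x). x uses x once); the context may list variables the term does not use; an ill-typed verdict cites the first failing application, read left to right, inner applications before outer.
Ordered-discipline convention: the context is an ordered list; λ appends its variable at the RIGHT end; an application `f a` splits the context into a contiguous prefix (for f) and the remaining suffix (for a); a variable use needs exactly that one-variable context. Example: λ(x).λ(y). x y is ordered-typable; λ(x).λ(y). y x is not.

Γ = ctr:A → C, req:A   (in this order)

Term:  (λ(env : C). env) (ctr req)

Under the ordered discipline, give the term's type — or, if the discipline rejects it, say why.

term : C
variable uses: ctr: 1×; req: 1×; env (λ-bound): 1×
order of uses: env, ctr, req
typing: ✓ — C
per-discipline verdicts: ordered ✓, linear ✓, affine ✓, relevant ✓, unrestricted ✓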